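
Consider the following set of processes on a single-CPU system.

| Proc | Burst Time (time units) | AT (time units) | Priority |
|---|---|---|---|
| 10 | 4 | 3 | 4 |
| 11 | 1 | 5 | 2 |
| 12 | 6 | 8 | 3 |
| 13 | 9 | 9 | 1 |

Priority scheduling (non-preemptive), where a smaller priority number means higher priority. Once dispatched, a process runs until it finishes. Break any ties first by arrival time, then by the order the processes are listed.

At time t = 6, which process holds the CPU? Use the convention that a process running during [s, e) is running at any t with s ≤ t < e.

10

Schedule: | idle 0-3 | 10 3-7 | 11 7-8 | 12 8-14 | 13 14-23 |
Completion: 10=7  11=8  12=14  13=23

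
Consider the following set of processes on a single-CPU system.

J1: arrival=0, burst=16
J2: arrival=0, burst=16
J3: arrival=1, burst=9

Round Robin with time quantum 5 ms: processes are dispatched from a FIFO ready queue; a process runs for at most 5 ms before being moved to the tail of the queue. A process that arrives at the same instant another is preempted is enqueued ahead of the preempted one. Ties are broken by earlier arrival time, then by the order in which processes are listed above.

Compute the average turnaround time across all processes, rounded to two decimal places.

Gantt: | J1 0-5 | J2 5-10 | J3 10-15 | J1 15-20 | J2 20-25 | J3 25-29 | J1 29-34 | J2 34-39 | J1 39-40 | J2 40-41 |
Completion: J1=40  J2=41  J3=29
Turnaround times: J1=40, J2=41, J3=28
Average turnaround = (40+41+28) / 3 = 109/3 = 36.33

36.33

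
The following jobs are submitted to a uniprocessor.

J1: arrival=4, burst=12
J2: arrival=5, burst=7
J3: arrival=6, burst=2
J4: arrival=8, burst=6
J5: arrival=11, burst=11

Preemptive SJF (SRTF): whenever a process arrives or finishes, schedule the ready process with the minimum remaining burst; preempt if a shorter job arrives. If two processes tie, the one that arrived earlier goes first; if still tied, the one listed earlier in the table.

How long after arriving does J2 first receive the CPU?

Gantt: | idle 0-4 | J1 4-5 | J2 5-6 | J3 6-8 | J2 8-14 | J4 14-20 | J1 20-31 | J5 31-42 |
Completion: J1=31  J2=14  J3=8  J4=20  J5=42
Response(J2) = first start − arrival = 5 − 5 = 0

0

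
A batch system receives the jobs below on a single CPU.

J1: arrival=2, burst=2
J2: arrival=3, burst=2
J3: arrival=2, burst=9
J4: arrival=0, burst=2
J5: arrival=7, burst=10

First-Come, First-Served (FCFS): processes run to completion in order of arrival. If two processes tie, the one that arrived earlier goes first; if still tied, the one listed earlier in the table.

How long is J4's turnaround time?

Timeline: | J4 0-2 | J1 2-4 | J3 4-13 | J2 13-15 | J5 15-25 |
Completion: J1=4  J2=15  J3=13  J4=2  J5=25
Turnaround(J4) = completion − arrival = 2 − 0 = 2

2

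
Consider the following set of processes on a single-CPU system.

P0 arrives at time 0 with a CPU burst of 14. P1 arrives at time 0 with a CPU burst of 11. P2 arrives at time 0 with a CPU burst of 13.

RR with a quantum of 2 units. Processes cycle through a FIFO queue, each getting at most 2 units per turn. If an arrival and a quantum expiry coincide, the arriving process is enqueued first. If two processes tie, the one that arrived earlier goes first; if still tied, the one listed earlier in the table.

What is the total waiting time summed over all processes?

70

Schedule: | P0 0-2 | P1 2-4 | P2 4-6 | P0 6-8 | P1 8-10 | P2 10-12 | P0 12-14 | P1 14-16 | P2 16-18 | P0 18-20 | P1 20-22 | P2 22-24 | P0 24-26 | P1 26-28 | P2 28-30 | P0 30-32 | P1 32-33 | P2 33-35 | P0 35-37 | P2 37-38 |
Completion: P0=37  P1=33  P2=38
Turnaround (C−A): P0=37  P1=33  P2=38
Waiting = turnaround − burst: P0=23, P1=22, P2=25
Total waiting = 23 + 22 + 25 = 70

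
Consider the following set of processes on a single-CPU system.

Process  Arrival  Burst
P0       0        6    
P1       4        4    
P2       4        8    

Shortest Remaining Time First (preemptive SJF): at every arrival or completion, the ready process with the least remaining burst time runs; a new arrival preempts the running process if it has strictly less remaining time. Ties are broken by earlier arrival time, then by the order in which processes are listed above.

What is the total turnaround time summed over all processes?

26

Timeline: | P0 0-6 | P1 6-10 | P2 10-18 |
Completion: P0=6  P1=10  P2=18
Turnaround = completion − arrival: P0=6, P1=6, P2=14
Total turnaround = 6 + 6 + 14 = 26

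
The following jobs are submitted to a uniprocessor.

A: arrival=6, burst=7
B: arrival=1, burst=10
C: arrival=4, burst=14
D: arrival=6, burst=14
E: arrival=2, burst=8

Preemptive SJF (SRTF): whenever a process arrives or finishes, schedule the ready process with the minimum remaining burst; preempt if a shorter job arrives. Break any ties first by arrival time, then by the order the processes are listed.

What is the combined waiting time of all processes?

75

Timeline: | idle 0-1 | B 1-2 | E 2-10 | A 10-17 | B 17-26 | C 26-40 | D 40-54 |
Completion: A=17  B=26  C=40  D=54  E=10
Turnaround (C−A): A=11  B=25  C=36  D=48  E=8
Waiting = turnaround − burst: A=4, B=15, C=22, D=34, E=0
Total waiting = 4 + 15 + 22 + 34 + 0 = 75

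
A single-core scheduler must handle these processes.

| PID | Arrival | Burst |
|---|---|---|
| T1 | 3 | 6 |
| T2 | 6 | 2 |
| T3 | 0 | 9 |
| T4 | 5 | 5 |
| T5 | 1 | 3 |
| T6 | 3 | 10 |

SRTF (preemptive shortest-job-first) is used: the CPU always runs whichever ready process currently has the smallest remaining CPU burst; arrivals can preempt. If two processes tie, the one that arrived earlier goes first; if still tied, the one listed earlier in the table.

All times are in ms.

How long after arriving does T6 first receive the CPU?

22

Timeline: | T3 0-1 | T5 1-4 | T1 4-6 | T2 6-8 | T1 8-12 | T4 12-17 | T3 17-25 | T6 25-35 |
Completion: T1=12  T2=8  T3=25  T4=17  T5=4  T6=35
Turnaround (C−A): T1=9  T2=2  T3=25  T4=12  T5=3  T6=32
Response(T6) = first start − arrival = 25 − 3 = 22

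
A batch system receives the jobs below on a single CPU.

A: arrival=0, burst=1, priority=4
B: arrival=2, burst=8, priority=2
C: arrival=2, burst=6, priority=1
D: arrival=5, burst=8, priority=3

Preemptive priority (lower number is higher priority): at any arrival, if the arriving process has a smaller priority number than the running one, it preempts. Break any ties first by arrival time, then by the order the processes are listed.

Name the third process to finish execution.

Timeline: | A 0-1 | idle 1-2 | C 2-8 | B 8-16 | D 16-24 |
Completion: A=1  B=16  C=8  D=24
Finish order: A → C → B → D

B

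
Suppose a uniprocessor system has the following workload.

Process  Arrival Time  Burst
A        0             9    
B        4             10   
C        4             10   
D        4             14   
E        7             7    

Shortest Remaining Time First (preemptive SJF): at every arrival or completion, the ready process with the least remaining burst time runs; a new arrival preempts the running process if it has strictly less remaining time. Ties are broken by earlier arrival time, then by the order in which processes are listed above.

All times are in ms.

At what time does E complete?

16

Timeline: | A 0-9 | E 9-16 | B 16-26 | C 26-36 | D 36-50 |
Completion: A=9  B=26  C=36  D=50  E=16
Turnaround (C−A): A=9  B=22  C=32  D=46  E=9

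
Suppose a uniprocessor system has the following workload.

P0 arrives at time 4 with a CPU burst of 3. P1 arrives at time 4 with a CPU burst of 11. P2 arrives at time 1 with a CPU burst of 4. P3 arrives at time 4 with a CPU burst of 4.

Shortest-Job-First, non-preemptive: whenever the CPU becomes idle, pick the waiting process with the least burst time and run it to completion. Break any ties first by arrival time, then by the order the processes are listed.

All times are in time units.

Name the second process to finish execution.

Gantt: | idle 0-1 | P2 1-5 | P0 5-8 | P3 8-12 | P1 12-23 |
Completion: P0=8  P1=23  P2=5  P3=12
Finish order: P2 → P0 → P3 → P1

P0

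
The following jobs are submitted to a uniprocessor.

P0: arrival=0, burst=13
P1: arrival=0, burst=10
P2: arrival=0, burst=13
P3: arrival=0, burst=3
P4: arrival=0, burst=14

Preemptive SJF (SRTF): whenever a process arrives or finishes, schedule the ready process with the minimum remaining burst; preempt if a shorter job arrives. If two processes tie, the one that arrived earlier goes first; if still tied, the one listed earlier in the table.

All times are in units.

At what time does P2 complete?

39

Timeline: | P3 0-3 | P1 3-13 | P0 13-26 | P2 26-39 | P4 39-53 |
Completion: P0=26  P1=13  P2=39  P3=3  P4=53
Turnaround (C−A): P0=26  P1=13  P2=39  P3=3  P4=53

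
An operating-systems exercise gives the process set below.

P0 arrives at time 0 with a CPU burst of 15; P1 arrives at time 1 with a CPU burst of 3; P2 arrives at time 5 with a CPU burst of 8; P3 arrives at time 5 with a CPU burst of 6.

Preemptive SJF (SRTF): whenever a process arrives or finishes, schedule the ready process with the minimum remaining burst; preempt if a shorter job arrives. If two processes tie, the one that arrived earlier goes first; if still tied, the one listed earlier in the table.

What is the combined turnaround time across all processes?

55

Gantt: | P0 0-1 | P1 1-4 | P0 4-5 | P3 5-11 | P2 11-19 | P0 19-32 |
Completion: P0=32  P1=4  P2=19  P3=11
Turnaround (C−A): P0=32  P1=3  P2=14  P3=6
Turnaround = completion − arrival: P0=32, P1=3, P2=14, P3=6
Total turnaround = 32 + 3 + 14 + 6 = 55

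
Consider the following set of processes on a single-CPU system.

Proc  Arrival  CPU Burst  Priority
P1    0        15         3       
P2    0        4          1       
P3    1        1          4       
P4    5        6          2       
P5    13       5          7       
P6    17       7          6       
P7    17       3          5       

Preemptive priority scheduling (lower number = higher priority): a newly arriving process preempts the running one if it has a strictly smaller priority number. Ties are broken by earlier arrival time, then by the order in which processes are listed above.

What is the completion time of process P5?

41

Timeline: | P2 0-4 | P1 4-5 | P4 5-11 | P1 11-25 | P3 25-26 | P7 26-29 | P6 29-36 | P5 36-41 |
Completion: P1=25  P2=4  P3=26  P4=11  P5=41  P6=36  P7=29
Turnaround (C−A): P1=25  P2=4  P3=25  P4=6  P5=28  P6=19  P7=12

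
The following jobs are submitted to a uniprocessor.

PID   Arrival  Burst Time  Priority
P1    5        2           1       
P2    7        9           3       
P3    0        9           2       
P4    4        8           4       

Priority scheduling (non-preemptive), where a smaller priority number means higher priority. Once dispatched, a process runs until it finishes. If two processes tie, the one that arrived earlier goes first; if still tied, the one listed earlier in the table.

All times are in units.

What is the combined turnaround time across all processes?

Timeline: | P3 0-9 | P1 9-11 | P2 11-20 | P4 20-28 |
Completion: P1=11  P2=20  P3=9  P4=28
Turnaround = completion − arrival: P1=6, P2=13, P3=9, P4=24
Total turnaround = 6 + 13 + 9 + 24 = 52

52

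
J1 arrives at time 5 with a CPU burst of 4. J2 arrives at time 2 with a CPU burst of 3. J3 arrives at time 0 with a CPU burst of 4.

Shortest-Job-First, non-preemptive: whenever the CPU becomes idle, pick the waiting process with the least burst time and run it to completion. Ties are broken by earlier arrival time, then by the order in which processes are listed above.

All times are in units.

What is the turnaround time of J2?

5

Timeline: | J3 0-4 | J2 4-7 | J1 7-11 |
Completion: J1=11  J2=7  J3=4
Turnaround (C−A): J1=6  J2=5  J3=4
Turnaround(J2) = completion − arrival = 7 − 2 = 5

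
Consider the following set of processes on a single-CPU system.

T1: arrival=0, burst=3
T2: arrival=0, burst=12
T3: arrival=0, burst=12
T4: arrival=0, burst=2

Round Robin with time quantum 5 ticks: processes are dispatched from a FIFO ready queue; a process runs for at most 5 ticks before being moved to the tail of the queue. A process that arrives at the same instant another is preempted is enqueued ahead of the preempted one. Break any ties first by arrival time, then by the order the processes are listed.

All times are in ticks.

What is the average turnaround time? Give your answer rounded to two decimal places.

18.50

Timeline: | T1 0-3 | T2 3-8 | T3 8-13 | T4 13-15 | T2 15-20 | T3 20-25 | T2 25-27 | T3 27-29 |
Completion: T1=3  T2=27  T3=29  T4=15
Turnaround (C−A): T1=3  T2=27  T3=29  T4=15
Turnaround times: T1=3, T2=27, T3=29, T4=15
Average turnaround = (3+27+29+15) / 4 = 74/4 = 18.50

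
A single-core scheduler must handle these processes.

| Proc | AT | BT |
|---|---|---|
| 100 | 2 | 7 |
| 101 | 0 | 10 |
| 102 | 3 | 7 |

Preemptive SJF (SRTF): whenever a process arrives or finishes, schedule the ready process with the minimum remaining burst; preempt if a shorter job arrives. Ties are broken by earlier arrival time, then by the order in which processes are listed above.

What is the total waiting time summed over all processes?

20

Schedule: | 101 0-2 | 100 2-9 | 102 9-16 | 101 16-24 |
Completion: 100=9  101=24  102=16
Turnaround (C−A): 100=7  101=24  102=13
Waiting = turnaround − burst: 100=0, 101=14, 102=6
Total waiting = 0 + 14 + 6 = 20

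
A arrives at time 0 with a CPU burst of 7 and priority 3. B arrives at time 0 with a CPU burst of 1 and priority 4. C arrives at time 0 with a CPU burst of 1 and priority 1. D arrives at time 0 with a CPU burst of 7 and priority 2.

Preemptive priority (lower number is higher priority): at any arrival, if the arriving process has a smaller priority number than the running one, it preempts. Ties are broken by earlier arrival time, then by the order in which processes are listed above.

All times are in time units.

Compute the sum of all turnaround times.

40

Gantt: | C 0-1 | D 1-8 | A 8-15 | B 15-16 |
Completion: A=15  B=16  C=1  D=8
Turnaround = completion − arrival: A=15, B=16, C=1, D=8
Total turnaround = 15 + 16 + 1 + 8 = 40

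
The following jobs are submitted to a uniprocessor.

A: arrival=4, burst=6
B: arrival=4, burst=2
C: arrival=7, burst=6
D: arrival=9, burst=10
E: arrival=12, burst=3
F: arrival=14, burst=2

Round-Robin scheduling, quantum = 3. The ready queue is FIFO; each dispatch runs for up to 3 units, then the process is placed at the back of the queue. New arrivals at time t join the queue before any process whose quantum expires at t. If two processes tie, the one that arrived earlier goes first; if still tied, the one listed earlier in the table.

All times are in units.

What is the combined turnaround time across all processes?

78

Gantt: | idle 0-4 | A 4-7 | B 7-9 | C 9-12 | A 12-15 | D 15-18 | E 18-21 | C 21-24 | F 24-26 | D 26-33 |
Completion: A=15  B=9  C=24  D=33  E=21  F=26
Turnaround = completion − arrival: A=11, B=5, C=17, D=24, E=9, F=12
Total turnaround = 11 + 5 + 17 + 24 + 9 + 12 = 78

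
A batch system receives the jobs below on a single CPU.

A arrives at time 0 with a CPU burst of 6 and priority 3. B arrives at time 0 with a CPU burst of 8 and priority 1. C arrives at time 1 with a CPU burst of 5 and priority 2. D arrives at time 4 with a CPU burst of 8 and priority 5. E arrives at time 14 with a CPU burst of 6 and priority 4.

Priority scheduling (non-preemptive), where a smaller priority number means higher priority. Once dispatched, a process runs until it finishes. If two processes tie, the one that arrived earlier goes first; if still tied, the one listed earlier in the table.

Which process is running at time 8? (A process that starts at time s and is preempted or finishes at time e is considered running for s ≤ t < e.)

C

Schedule: | B 0-8 | C 8-13 | A 13-19 | E 19-25 | D 25-33 |
Completion: A=19  B=8  C=13  D=33  E=25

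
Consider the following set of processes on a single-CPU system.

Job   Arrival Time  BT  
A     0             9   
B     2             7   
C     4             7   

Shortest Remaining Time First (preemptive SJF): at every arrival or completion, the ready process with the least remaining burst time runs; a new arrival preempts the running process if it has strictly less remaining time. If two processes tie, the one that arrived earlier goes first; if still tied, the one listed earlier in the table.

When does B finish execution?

Schedule: | A 0-9 | B 9-16 | C 16-23 |
Completion: A=9  B=16  C=23
Turnaround (C−A): A=9  B=14  C=19

16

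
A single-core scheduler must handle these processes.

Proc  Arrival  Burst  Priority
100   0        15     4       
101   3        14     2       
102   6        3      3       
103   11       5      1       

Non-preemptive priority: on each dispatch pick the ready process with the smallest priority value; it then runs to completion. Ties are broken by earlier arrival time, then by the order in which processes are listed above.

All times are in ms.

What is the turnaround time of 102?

Schedule: | 100 0-15 | 103 15-20 | 101 20-34 | 102 34-37 |
Completion: 100=15  101=34  102=37  103=20
Turnaround (C−A): 100=15  101=31  102=31  103=9
Turnaround(102) = completion − arrival = 37 − 6 = 31

31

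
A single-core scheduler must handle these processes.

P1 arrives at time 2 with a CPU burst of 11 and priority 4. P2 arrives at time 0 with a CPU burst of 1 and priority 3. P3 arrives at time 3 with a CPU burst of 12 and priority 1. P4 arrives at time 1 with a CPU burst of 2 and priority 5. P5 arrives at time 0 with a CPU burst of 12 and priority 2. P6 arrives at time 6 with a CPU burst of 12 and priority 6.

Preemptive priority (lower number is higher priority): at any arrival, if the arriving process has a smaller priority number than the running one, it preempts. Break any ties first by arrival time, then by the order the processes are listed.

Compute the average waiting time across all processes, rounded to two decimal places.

Schedule: | P5 0-3 | P3 3-15 | P5 15-24 | P2 24-25 | P1 25-36 | P4 36-38 | P6 38-50 |
Completion: P1=36  P2=25  P3=15  P4=38  P5=24  P6=50
Waiting times: P1=23, P2=24, P3=0, P4=35, P5=12, P6=32
Average waiting = (23+24+0+35+12+32) / 6 = 126/6 = 21.00

21.00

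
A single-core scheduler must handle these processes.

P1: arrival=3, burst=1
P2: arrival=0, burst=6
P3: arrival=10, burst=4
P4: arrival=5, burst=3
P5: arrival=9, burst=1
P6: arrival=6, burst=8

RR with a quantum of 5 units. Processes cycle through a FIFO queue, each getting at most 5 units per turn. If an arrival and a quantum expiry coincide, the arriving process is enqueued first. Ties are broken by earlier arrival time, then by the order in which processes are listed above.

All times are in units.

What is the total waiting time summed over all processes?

28

Schedule: | P2 0-5 | P1 5-6 | P4 6-9 | P2 9-10 | P6 10-15 | P5 15-16 | P3 16-20 | P6 20-23 |
Completion: P1=6  P2=10  P3=20  P4=9  P5=16  P6=23
Waiting = turnaround − burst: P1=2, P2=4, P3=6, P4=1, P5=6, P6=9
Total waiting = 2 + 4 + 6 + 1 + 6 + 9 = 28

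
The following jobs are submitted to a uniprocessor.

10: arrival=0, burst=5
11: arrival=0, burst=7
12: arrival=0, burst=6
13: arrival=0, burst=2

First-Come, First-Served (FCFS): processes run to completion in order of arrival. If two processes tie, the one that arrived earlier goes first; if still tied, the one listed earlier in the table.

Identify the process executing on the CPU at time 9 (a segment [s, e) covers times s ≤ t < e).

Timeline: | 10 0-5 | 11 5-12 | 12 12-18 | 13 18-20 |
Completion: 10=5  11=12  12=18  13=20
Turnaround (C−A): 10=5  11=12  12=18  13=20

11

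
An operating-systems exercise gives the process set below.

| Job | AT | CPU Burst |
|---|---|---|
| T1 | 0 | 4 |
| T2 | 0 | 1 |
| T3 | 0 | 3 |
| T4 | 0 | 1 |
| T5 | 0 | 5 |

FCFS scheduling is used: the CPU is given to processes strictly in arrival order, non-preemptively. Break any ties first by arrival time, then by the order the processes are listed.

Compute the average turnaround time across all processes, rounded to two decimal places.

Schedule: | T1 0-4 | T2 4-5 | T3 5-8 | T4 8-9 | T5 9-14 |
Completion: T1=4  T2=5  T3=8  T4=9  T5=14
Turnaround (C−A): T1=4  T2=5  T3=8  T4=9  T5=14
Turnaround times: T1=4, T2=5, T3=8, T4=9, T5=14
Average turnaround = (4+5+8+9+14) / 5 = 40/5 = 8.00

8.00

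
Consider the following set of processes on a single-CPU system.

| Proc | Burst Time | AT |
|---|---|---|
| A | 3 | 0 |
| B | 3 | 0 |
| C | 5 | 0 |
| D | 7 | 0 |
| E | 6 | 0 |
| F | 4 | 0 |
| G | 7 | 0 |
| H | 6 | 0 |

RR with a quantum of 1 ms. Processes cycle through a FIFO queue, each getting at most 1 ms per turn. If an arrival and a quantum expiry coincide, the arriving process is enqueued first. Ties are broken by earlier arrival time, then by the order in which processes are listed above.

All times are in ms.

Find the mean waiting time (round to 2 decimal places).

Gantt: | A 0-1 | B 1-2 | C 2-3 | D 3-4 | E 4-5 | F 5-6 | G 6-7 | H 7-8 | A 8-9 | B 9-10 | C 10-11 | D 11-12 | E 12-13 | F 13-14 | G 14-15 | H 15-16 | A 16-17 | B 17-18 | C 18-19 | D 19-20 | E 20-21 | F 21-22 | G 22-23 | H 23-24 | C 24-25 | D 25-26 | E 26-27 | F 27-28 | G 28-29 | H 29-30 | C 30-31 | D 31-32 | E 32-33 | G 33-34 | H 34-35 | D 35-36 | E 36-37 | G 37-38 | H 38-39 | D 39-40 | G 40-41 |
Completion: A=17  B=18  C=31  D=40  E=37  F=28  G=41  H=39
Waiting times: A=14, B=15, C=26, D=33, E=31, F=24, G=34, H=33
Average waiting = (14+15+26+33+31+24+34+33) / 8 = 210/8 = 26.25

26.25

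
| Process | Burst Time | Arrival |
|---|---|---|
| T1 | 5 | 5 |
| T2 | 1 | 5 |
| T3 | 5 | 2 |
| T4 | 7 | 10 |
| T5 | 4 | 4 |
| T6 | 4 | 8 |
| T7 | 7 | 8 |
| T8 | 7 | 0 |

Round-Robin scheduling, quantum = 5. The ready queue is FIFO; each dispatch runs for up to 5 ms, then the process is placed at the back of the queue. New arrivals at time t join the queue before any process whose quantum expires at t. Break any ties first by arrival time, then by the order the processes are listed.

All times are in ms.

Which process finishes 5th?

Timeline: | T8 0-5 | T3 5-10 | T5 10-14 | T1 14-19 | T2 19-20 | T8 20-22 | T6 22-26 | T7 26-31 | T4 31-36 | T7 36-38 | T4 38-40 |
Completion: T1=19  T2=20  T3=10  T4=40  T5=14  T6=26  T7=38  T8=22
Turnaround (C−A): T1=14  T2=15  T3=8  T4=30  T5=10  T6=18  T7=30  T8=22
Finish order: T3 → T5 → T1 → T2 → T8 → T6 → T7 → T4

T8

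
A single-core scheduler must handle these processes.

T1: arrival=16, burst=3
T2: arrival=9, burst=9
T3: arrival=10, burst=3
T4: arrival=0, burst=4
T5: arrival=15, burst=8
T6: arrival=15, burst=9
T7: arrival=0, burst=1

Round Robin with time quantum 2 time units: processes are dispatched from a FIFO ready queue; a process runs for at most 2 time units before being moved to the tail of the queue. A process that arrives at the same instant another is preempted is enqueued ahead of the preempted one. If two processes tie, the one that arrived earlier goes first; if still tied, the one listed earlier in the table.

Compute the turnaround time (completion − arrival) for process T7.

3

Gantt: | T4 0-2 | T7 2-3 | T4 3-5 | idle 5-9 | T2 9-11 | T3 11-13 | T2 13-15 | T3 15-16 | T5 16-18 | T6 18-20 | T2 20-22 | T1 22-24 | T5 24-26 | T6 26-28 | T2 28-30 | T1 30-31 | T5 31-33 | T6 33-35 | T2 35-36 | T5 36-38 | T6 38-41 |
Completion: T1=31  T2=36  T3=16  T4=5  T5=38  T6=41  T7=3
Turnaround(T7) = completion − arrival = 3 − 0 = 3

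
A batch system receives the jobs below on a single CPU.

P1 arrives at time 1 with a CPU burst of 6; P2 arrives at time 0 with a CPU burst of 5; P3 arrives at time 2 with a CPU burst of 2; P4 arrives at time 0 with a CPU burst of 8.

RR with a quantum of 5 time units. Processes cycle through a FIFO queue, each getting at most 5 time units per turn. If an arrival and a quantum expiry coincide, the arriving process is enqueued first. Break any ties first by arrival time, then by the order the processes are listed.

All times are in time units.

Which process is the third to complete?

Gantt: | P2 0-5 | P4 5-10 | P1 10-15 | P3 15-17 | P4 17-20 | P1 20-21 |
Completion: P1=21  P2=5  P3=17  P4=20
Turnaround (C−A): P1=20  P2=5  P3=15  P4=20
Finish order: P2 → P3 → P4 → P1

P4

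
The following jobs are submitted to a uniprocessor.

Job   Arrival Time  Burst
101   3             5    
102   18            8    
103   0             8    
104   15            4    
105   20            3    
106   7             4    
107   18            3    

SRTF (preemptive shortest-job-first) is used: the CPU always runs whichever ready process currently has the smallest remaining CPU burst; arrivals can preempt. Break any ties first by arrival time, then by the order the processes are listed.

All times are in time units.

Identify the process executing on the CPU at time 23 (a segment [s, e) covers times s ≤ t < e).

Timeline: | 103 0-8 | 106 8-12 | 101 12-17 | 104 17-21 | 107 21-24 | 105 24-27 | 102 27-35 |
Completion: 101=17  102=35  103=8  104=21  105=27  106=12  107=24

107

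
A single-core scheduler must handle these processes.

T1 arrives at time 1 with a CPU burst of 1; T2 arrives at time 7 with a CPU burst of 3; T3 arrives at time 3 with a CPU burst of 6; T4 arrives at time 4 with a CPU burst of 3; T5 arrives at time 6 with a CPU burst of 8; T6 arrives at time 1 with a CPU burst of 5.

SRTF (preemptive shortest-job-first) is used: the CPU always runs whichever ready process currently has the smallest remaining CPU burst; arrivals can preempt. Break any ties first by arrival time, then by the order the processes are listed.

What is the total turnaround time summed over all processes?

56

Gantt: | idle 0-1 | T1 1-2 | T6 2-7 | T4 7-10 | T2 10-13 | T3 13-19 | T5 19-27 |
Completion: T1=2  T2=13  T3=19  T4=10  T5=27  T6=7
Turnaround = completion − arrival: T1=1, T2=6, T3=16, T4=6, T5=21, T6=6
Total turnaround = 1 + 6 + 16 + 6 + 21 + 6 = 56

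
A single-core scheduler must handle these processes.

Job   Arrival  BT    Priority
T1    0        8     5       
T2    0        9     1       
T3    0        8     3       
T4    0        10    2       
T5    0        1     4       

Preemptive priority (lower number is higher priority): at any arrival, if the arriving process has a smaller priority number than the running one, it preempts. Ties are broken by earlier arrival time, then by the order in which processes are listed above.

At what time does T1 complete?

36

Timeline: | T2 0-9 | T4 9-19 | T3 19-27 | T5 27-28 | T1 28-36 |
Completion: T1=36  T2=9  T3=27  T4=19  T5=28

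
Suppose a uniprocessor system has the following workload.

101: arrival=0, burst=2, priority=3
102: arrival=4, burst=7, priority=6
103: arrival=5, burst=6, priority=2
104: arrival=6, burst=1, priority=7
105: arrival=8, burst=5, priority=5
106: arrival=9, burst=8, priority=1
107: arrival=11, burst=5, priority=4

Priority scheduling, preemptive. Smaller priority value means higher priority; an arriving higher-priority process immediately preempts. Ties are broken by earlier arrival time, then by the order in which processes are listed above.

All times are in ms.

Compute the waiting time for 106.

0

Schedule: | 101 0-2 | idle 2-4 | 102 4-5 | 103 5-9 | 106 9-17 | 103 17-19 | 107 19-24 | 105 24-29 | 102 29-35 | 104 35-36 |
Completion: 101=2  102=35  103=19  104=36  105=29  106=17  107=24
Turnaround (C−A): 101=2  102=31  103=14  104=30  105=21  106=8  107=13
Waiting(106) = turnaround − burst = 8 − 8 = 0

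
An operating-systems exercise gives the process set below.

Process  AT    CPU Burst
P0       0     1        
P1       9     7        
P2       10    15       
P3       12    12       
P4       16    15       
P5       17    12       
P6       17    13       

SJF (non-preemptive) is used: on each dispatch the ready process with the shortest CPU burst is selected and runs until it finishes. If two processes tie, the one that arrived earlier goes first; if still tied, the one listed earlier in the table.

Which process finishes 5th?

P6

Gantt: | P0 0-1 | idle 1-9 | P1 9-16 | P3 16-28 | P5 28-40 | P6 40-53 | P2 53-68 | P4 68-83 |
Completion: P0=1  P1=16  P2=68  P3=28  P4=83  P5=40  P6=53
Turnaround (C−A): P0=1  P1=7  P2=58  P3=16  P4=67  P5=23  P6=36
Finish order: P0 → P1 → P3 → P5 → P6 → P2 → P4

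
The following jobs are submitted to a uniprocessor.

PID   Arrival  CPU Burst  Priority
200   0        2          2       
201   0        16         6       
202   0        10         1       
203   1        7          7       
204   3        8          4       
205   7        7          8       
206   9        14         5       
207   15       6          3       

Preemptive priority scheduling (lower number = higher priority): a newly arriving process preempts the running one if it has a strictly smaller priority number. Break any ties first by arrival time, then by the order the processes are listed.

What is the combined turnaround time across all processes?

263

Timeline: | 202 0-10 | 200 10-12 | 204 12-15 | 207 15-21 | 204 21-26 | 206 26-40 | 201 40-56 | 203 56-63 | 205 63-70 |
Completion: 200=12  201=56  202=10  203=63  204=26  205=70  206=40  207=21
Turnaround (C−A): 200=12  201=56  202=10  203=62  204=23  205=63  206=31  207=6
Turnaround = completion − arrival: 200=12, 201=56, 202=10, 203=62, 204=23, 205=63, 206=31, 207=6
Total turnaround = 12 + 56 + 10 + 62 + 23 + 63 + 31 + 6 = 263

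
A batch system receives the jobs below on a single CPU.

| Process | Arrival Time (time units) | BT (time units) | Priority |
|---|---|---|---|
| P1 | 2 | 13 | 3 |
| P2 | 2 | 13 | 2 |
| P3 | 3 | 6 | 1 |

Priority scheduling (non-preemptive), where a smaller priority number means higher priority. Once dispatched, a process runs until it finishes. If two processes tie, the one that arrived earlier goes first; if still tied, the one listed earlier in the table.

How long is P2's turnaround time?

13

Timeline: | idle 0-2 | P2 2-15 | P3 15-21 | P1 21-34 |
Completion: P1=34  P2=15  P3=21
Turnaround (C−A): P1=32  P2=13  P3=18
Turnaround(P2) = completion − arrival = 15 − 2 = 13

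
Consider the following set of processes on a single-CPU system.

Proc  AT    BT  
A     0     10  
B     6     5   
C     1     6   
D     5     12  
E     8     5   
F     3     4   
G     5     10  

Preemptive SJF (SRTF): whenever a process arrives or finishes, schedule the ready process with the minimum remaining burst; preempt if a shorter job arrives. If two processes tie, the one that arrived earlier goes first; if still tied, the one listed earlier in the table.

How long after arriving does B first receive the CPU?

5

Timeline: | A 0-1 | C 1-7 | F 7-11 | B 11-16 | E 16-21 | A 21-30 | G 30-40 | D 40-52 |
Completion: A=30  B=16  C=7  D=52  E=21  F=11  G=40
Turnaround (C−A): A=30  B=10  C=6  D=47  E=13  F=8  G=35
Response(B) = first start − arrival = 11 − 6 = 5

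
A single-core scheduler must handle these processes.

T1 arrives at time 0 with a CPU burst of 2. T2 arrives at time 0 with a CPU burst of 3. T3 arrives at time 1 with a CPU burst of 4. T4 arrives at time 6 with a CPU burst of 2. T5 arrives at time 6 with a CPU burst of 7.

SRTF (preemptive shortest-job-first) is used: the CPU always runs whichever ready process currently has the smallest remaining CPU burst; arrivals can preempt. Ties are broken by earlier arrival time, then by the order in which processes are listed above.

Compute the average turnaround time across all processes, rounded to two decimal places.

6.20

Schedule: | T1 0-2 | T2 2-5 | T3 5-6 | T4 6-8 | T3 8-11 | T5 11-18 |
Completion: T1=2  T2=5  T3=11  T4=8  T5=18
Turnaround times: T1=2, T2=5, T3=10, T4=2, T5=12
Average turnaround = (2+5+10+2+12) / 5 = 31/5 = 6.20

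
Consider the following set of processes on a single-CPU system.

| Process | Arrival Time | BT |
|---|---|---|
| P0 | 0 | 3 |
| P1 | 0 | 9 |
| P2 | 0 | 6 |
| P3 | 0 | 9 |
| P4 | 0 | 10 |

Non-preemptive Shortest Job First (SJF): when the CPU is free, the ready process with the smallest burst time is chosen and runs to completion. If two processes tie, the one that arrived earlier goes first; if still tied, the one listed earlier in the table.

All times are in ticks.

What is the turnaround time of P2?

Timeline: | P0 0-3 | P2 3-9 | P1 9-18 | P3 18-27 | P4 27-37 |
Completion: P0=3  P1=18  P2=9  P3=27  P4=37
Turnaround(P2) = completion − arrival = 9 − 0 = 9

9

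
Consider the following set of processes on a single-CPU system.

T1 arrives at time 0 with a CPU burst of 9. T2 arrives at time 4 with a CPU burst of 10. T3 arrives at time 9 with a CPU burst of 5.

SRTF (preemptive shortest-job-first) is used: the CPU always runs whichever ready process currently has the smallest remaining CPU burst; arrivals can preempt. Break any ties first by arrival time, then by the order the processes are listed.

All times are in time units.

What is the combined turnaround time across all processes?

34

Gantt: | T1 0-9 | T3 9-14 | T2 14-24 |
Completion: T1=9  T2=24  T3=14
Turnaround = completion − arrival: T1=9, T2=20, T3=5
Total turnaround = 9 + 20 + 5 = 34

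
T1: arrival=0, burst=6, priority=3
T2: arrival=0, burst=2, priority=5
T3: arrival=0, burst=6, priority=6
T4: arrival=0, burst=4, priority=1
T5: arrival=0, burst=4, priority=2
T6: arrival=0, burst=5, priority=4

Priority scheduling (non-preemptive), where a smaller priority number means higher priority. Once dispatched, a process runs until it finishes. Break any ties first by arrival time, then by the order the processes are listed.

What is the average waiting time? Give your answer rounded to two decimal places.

11.00

Gantt: | T4 0-4 | T5 4-8 | T1 8-14 | T6 14-19 | T2 19-21 | T3 21-27 |
Completion: T1=14  T2=21  T3=27  T4=4  T5=8  T6=19
Turnaround (C−A): T1=14  T2=21  T3=27  T4=4  T5=8  T6=19
Waiting times: T1=8, T2=19, T3=21, T4=0, T5=4, T6=14
Average waiting = (8+19+21+0+4+14) / 6 = 66/6 = 11.00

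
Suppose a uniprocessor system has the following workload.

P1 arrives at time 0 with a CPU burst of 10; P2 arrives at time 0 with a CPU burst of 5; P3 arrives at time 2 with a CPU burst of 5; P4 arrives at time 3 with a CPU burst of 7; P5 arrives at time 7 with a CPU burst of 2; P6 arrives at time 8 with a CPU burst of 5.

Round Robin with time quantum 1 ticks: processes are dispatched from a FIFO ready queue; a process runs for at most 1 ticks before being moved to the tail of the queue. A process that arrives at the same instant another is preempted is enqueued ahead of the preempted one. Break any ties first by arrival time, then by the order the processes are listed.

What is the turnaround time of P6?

Schedule: | P1 0-1 | P2 1-2 | P1 2-3 | P3 3-4 | P2 4-5 | P4 5-6 | P1 6-7 | P3 7-8 | P2 8-9 | P4 9-10 | P5 10-11 | P1 11-12 | P6 12-13 | P3 13-14 | P2 14-15 | P4 15-16 | P5 16-17 | P1 17-18 | P6 18-19 | P3 19-20 | P2 20-21 | P4 21-22 | P1 22-23 | P6 23-24 | P3 24-25 | P4 25-26 | P1 26-27 | P6 27-28 | P4 28-29 | P1 29-30 | P6 30-31 | P4 31-32 | P1 32-34 |
Completion: P1=34  P2=21  P3=25  P4=32  P5=17  P6=31
Turnaround (C−A): P1=34  P2=21  P3=23  P4=29  P5=10  P6=23
Turnaround(P6) = completion − arrival = 31 − 8 = 23

23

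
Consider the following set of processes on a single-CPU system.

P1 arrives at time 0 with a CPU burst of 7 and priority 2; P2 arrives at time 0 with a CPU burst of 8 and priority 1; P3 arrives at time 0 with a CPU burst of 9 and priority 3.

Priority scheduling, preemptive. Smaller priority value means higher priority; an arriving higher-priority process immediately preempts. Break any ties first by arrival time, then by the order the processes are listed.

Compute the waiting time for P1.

8

Timeline: | P2 0-8 | P1 8-15 | P3 15-24 |
Completion: P1=15  P2=8  P3=24
Waiting(P1) = turnaround − burst = 15 − 7 = 8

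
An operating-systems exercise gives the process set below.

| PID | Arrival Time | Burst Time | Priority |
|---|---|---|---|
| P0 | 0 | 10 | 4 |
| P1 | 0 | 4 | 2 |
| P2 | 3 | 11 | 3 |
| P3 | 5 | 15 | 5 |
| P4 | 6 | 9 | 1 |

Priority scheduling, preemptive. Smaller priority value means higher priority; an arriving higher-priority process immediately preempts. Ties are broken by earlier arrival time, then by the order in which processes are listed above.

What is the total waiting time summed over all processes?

Timeline: | P1 0-4 | P2 4-6 | P4 6-15 | P2 15-24 | P0 24-34 | P3 34-49 |
Completion: P0=34  P1=4  P2=24  P3=49  P4=15
Waiting = turnaround − burst: P0=24, P1=0, P2=10, P3=29, P4=0
Total waiting = 24 + 0 + 10 + 29 + 0 = 63

63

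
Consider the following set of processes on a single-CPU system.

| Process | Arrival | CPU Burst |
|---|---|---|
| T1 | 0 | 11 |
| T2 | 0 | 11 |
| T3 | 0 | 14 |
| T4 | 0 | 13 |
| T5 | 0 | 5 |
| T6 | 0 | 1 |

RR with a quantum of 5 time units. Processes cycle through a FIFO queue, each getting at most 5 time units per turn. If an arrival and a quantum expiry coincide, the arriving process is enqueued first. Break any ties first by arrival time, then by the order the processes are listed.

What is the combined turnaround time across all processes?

Gantt: | T1 0-5 | T2 5-10 | T3 10-15 | T4 15-20 | T5 20-25 | T6 25-26 | T1 26-31 | T2 31-36 | T3 36-41 | T4 41-46 | T1 46-47 | T2 47-48 | T3 48-52 | T4 52-55 |
Completion: T1=47  T2=48  T3=52  T4=55  T5=25  T6=26
Turnaround (C−A): T1=47  T2=48  T3=52  T4=55  T5=25  T6=26
Turnaround = completion − arrival: T1=47, T2=48, T3=52, T4=55, T5=25, T6=26
Total turnaround = 47 + 48 + 52 + 55 + 25 + 26 = 253

253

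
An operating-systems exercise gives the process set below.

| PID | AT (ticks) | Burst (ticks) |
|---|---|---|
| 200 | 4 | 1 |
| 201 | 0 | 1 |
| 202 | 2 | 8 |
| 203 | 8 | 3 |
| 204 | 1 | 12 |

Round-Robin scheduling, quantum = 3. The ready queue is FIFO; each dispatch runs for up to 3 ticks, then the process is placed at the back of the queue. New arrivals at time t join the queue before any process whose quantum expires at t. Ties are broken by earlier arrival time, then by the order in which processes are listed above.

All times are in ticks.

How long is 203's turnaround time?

9

Schedule: | 201 0-1 | 204 1-4 | 202 4-7 | 200 7-8 | 204 8-11 | 202 11-14 | 203 14-17 | 204 17-20 | 202 20-22 | 204 22-25 |
Completion: 200=8  201=1  202=22  203=17  204=25
Turnaround(203) = completion − arrival = 17 − 8 = 9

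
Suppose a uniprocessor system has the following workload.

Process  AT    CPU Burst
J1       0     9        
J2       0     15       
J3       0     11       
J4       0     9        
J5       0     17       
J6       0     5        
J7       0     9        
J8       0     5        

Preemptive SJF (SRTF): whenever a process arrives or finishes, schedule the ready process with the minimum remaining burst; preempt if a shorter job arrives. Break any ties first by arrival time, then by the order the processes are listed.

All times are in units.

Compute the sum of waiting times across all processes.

Gantt: | J6 0-5 | J8 5-10 | J1 10-19 | J4 19-28 | J7 28-37 | J3 37-48 | J2 48-63 | J5 63-80 |
Completion: J1=19  J2=63  J3=48  J4=28  J5=80  J6=5  J7=37  J8=10
Waiting = turnaround − burst: J1=10, J2=48, J3=37, J4=19, J5=63, J6=0, J7=28, J8=5
Total waiting = 10 + 48 + 37 + 19 + 63 + 0 + 28 + 5 = 210

210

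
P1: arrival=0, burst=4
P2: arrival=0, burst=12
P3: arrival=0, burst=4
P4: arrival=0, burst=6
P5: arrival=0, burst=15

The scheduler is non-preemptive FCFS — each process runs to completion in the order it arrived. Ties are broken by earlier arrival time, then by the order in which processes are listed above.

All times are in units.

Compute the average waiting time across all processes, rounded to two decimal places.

Schedule: | P1 0-4 | P2 4-16 | P3 16-20 | P4 20-26 | P5 26-41 |
Completion: P1=4  P2=16  P3=20  P4=26  P5=41
Waiting times: P1=0, P2=4, P3=16, P4=20, P5=26
Average waiting = (0+4+16+20+26) / 5 = 66/5 = 13.20

13.20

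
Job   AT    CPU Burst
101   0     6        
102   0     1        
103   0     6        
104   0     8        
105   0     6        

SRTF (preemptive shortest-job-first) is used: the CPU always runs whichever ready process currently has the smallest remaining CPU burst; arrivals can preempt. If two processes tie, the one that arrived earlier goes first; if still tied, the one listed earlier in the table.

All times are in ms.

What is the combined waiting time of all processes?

40

Schedule: | 102 0-1 | 101 1-7 | 103 7-13 | 105 13-19 | 104 19-27 |
Completion: 101=7  102=1  103=13  104=27  105=19
Turnaround (C−A): 101=7  102=1  103=13  104=27  105=19
Waiting = turnaround − burst: 101=1, 102=0, 103=7, 104=19, 105=13
Total waiting = 1 + 0 + 7 + 19 + 13 = 40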